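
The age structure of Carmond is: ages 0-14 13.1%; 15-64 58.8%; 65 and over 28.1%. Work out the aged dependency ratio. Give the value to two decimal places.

Old-age dependency ratio = 28.1 / 58.8 × 100 = 47.79

Old-age dependency ratio: 47.79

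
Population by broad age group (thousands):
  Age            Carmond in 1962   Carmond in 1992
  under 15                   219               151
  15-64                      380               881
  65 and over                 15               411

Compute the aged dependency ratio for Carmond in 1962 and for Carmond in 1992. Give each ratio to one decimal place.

Carmond in 1962: 15 / 380 × 100 = 3.9
Carmond in 1992: 411 / 881 × 100 = 46.7

Carmond in 1962: 3.9
Carmond in 1992: 46.7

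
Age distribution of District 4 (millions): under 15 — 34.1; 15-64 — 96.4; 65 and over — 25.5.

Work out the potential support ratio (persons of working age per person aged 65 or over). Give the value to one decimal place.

Potential support ratio = 96.4 / 25.5 = 3.8

Potential support ratio: 3.8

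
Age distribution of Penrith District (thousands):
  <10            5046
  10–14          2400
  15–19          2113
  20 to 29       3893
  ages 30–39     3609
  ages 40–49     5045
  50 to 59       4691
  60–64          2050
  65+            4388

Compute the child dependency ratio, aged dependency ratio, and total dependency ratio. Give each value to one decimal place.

0–14: 5046 + 2400 = 7446
15–64: 2113 + 3893 + 3609 + 5045 + 4691 + 2050 = 21401
65+: 4388
Youth dependency ratio = 7446 / 21401 × 100 = 34.8
Old-age dependency ratio = 4388 / 21401 × 100 = 20.5
Total dependency ratio = (7446 + 4388) / 21401 × 100 = 11834 / 21401 × 100 = 55.3

Youth dependency ratio: 34.8
Old-age dependency ratio: 20.5
Total dependency ratio: 55.3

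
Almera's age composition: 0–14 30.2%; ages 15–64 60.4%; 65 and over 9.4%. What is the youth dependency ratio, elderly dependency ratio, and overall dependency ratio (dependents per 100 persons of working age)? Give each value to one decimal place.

Youth dependency ratio: 50.0
Old-age dependency ratio: 15.6
Total dependency ratio: 65.6

Youth dependency ratio = 30.2 / 60.4 × 100 = 50.0
Old-age dependency ratio = 9.4 / 60.4 × 100 = 15.6
Total dependency ratio = (30.2 + 9.4) / 60.4 × 100 = 39.6 / 60.4 × 100 = 65.6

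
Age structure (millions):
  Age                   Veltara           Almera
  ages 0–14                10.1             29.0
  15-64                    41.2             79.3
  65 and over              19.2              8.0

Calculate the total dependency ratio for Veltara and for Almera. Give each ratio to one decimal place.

Veltara: (10.1 + 19.2) / 41.2 × 100 = 29.3 / 41.2 × 100 = 71.1
Almera: (29.0 + 8.0) / 79.3 × 100 = 37.0 / 79.3 × 100 = 46.7

Veltara: 71.1
Almera: 46.7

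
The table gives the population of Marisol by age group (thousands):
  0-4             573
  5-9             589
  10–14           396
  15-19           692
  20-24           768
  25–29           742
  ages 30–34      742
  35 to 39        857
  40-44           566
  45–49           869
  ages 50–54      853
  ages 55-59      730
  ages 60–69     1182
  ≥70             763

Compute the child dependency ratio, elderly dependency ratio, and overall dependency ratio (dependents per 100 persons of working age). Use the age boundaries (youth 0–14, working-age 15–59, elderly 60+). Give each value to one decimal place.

0–14: 573 + 589 + 396 = 1558
15–59: 692 + 768 + 742 + 742 + 857 + 566 + 869 + 853 + 730 = 6819
60+: 1182 + 763 = 1945
Youth dependency ratio = 1558 / 6819 × 100 = 22.8
Old-age dependency ratio = 1945 / 6819 × 100 = 28.5
Total dependency ratio = (1558 + 1945) / 6819 × 100 = 3503 / 6819 × 100 = 51.4

Youth dependency ratio: 22.8
Old-age dependency ratio: 28.5
Total dependency ratio: 51.4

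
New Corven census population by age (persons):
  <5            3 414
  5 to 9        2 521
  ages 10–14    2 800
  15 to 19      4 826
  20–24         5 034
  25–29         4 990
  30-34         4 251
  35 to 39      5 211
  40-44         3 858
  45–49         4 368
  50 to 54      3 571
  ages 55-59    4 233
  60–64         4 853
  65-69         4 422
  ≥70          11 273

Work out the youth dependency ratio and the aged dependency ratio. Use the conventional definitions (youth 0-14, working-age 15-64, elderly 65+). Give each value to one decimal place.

Youth dependency ratio: 19.3
Old-age dependency ratio: 34.7

0–14: 3 414 + 2 521 + 2 800 = 8 735
15–64: 4 826 + 5 034 + 4 990 + 4 251 + 5 211 + 3 858 + 4 368 + 3 571 + 4 233 + 4 853 = 45 195
65+: 4 422 + 11 273 = 15 695
Youth dependency ratio = 8 735 / 45 195 × 100 = 19.3
Old-age dependency ratio = 15 695 / 45 195 × 100 = 34.7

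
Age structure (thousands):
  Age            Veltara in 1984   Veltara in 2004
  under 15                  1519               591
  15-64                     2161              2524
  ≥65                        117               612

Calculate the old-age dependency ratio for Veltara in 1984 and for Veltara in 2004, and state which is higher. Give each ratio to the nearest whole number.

Veltara in 1984: 117 / 2161 × 100 = 5
Veltara in 2004: 612 / 2524 × 100 = 24

Veltara in 1984: 5
Veltara in 2004: 24
Higher: Veltara in 2004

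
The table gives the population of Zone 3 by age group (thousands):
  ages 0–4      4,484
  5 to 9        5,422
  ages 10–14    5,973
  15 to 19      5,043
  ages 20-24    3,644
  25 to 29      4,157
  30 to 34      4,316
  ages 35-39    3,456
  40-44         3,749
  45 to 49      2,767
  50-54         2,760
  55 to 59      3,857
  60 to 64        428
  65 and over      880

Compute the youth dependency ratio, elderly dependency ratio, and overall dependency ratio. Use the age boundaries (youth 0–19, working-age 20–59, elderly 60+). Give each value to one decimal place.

Youth dependency ratio: 72.9
Old-age dependency ratio: 4.6
Total dependency ratio: 77.4

0–19: 4,484 + 5,422 + 5,973 + 5,043 = 20,922
20–59: 3,644 + 4,157 + 4,316 + 3,456 + 3,749 + 2,767 + 2,760 + 3,857 = 28,706
60+: 428 + 880 = 1,308
Youth dependency ratio = 20,922 / 28,706 × 100 = 72.9
Old-age dependency ratio = 1,308 / 28,706 × 100 = 4.6
Total dependency ratio = (20,922 + 1,308) / 28,706 × 100 = 22,230 / 28,706 × 100 = 77.4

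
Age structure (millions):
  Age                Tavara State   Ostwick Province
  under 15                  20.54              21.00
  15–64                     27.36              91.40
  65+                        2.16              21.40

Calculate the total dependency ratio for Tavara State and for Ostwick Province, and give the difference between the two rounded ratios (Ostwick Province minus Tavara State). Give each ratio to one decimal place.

Tavara State: (20.54 + 2.16) / 27.36 × 100 = 22.70 / 27.36 × 100 = 83.0
Ostwick Province: (21.00 + 21.40) / 91.40 × 100 = 42.40 / 91.40 × 100 = 46.4

Tavara State: 83.0
Ostwick Province: 46.4
Difference: -36.6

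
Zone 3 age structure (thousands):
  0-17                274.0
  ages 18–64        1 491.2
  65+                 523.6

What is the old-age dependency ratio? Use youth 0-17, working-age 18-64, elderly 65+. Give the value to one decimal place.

Old-age dependency ratio = 523.6 / 1 491.2 × 100 = 35.1

Old-age dependency ratio: 35.1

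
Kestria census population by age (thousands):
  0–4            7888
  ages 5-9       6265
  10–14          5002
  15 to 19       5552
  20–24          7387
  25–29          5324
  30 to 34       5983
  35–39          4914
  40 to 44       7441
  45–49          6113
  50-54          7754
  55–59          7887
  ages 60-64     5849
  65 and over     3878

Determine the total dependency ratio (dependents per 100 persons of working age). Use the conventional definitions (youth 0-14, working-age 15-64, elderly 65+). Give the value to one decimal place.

0–14: 7888 + 6265 + 5002 = 19155
15–64: 5552 + 7387 + 5324 + 5983 + 4914 + 7441 + 6113 + 7754 + 7887 + 5849 = 64204
65+: 3878
Total dependency ratio = (19155 + 3878) / 64204 × 100 = 23033 / 64204 × 100 = 35.9

Total dependency ratio: 35.9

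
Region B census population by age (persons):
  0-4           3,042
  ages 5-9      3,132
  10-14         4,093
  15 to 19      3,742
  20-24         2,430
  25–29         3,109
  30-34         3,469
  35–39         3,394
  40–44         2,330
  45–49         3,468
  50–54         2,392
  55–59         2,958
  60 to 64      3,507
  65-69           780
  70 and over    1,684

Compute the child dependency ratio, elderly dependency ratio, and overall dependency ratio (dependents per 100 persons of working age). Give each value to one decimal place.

Youth dependency ratio: 33.3
Old-age dependency ratio: 8.0
Total dependency ratio: 41.3

0–14: 3,042 + 3,132 + 4,093 = 10,267
15–64: 3,742 + 2,430 + 3,109 + 3,469 + 3,394 + 2,330 + 3,468 + 2,392 + 2,958 + 3,507 = 30,799
65+: 780 + 1,684 = 2,464
Youth dependency ratio = 10,267 / 30,799 × 100 = 33.3
Old-age dependency ratio = 2,464 / 30,799 × 100 = 8.0
Total dependency ratio = (10,267 + 2,464) / 30,799 × 100 = 12,731 / 30,799 × 100 = 41.3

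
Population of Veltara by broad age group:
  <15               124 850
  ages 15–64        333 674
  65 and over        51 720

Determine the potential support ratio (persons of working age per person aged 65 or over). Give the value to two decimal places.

Potential support ratio: 6.45

Potential support ratio = 333 674 / 51 720 = 6.45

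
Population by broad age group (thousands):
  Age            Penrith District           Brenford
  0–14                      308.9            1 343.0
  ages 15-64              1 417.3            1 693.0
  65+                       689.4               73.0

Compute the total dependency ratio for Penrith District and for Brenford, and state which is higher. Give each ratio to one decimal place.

Penrith District: (308.9 + 689.4) / 1 417.3 × 100 = 998.3 / 1 417.3 × 100 = 70.4
Brenford: (1 343.0 + 73.0) / 1 693.0 × 100 = 1 416.0 / 1 693.0 × 100 = 83.6

Penrith District: 70.4
Brenford: 83.6
Higher: Brenford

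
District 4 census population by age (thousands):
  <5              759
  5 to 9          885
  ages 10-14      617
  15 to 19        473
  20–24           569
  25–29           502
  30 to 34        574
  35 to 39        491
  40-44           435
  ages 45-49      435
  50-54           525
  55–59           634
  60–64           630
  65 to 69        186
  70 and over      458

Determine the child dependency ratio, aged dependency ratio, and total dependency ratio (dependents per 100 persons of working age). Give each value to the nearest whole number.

Youth dependency ratio: 43
Old-age dependency ratio: 12
Total dependency ratio: 55

0–14: 759 + 885 + 617 = 2261
15–64: 473 + 569 + 502 + 574 + 491 + 435 + 435 + 525 + 634 + 630 = 5268
65+: 186 + 458 = 644
Youth dependency ratio = 2261 / 5268 × 100 = 43
Old-age dependency ratio = 644 / 5268 × 100 = 12
Total dependency ratio = (2261 + 644) / 5268 × 100 = 2905 / 5268 × 100 = 55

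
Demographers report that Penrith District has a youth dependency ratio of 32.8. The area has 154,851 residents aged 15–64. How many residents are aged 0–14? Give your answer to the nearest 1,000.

Youth dependency ratio = youth / working-age × 100
32.8 = Y / 154,851 × 100
⇒ 51,000

Aged 0–14: 51,000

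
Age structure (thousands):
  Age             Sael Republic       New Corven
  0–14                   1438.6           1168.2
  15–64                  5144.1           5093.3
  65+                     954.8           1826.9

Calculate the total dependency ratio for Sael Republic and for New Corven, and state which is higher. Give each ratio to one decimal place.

Sael Republic: (1438.6 + 954.8) / 5144.1 × 100 = 2393.4 / 5144.1 × 100 = 46.5
New Corven: (1168.2 + 1826.9) / 5093.3 × 100 = 2995.1 / 5093.3 × 100 = 58.8

Sael Republic: 46.5
New Corven: 58.8
Higher: New Corven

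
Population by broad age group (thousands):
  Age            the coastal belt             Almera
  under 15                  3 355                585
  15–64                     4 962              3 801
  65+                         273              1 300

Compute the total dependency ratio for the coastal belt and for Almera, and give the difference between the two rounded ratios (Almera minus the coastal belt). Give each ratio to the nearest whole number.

the coastal belt: (3 355 + 273) / 4 962 × 100 = 3 628 / 4 962 × 100 = 73
Almera: (585 + 1 300) / 3 801 × 100 = 1 885 / 3 801 × 100 = 50

the coastal belt: 73
Almera: 50
Difference: -23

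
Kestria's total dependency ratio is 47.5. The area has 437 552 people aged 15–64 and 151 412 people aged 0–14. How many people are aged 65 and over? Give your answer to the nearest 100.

Total dependency ratio = (youth + elderly) / working-age × 100
47.5 = (151 412 + E) / 437 552 × 100
⇒ 56 400

Aged 65 and over: 56 400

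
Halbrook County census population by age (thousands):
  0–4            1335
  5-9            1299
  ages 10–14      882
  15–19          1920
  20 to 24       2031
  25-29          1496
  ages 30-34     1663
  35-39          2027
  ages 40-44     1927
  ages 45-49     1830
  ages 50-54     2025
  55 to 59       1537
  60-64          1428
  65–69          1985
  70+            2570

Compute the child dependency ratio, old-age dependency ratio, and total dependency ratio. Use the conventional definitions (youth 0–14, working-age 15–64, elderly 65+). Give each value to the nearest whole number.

0–14: 1335 + 1299 + 882 = 3516
15–64: 1920 + 2031 + 1496 + 1663 + 2027 + 1927 + 1830 + 2025 + 1537 + 1428 = 17884
65+: 1985 + 2570 = 4555
Youth dependency ratio = 3516 / 17884 × 100 = 20
Old-age dependency ratio = 4555 / 17884 × 100 = 25
Total dependency ratio = (3516 + 4555) / 17884 × 100 = 8071 / 17884 × 100 = 45

Youth dependency ratio: 20
Old-age dependency ratio: 25
Total dependency ratio: 45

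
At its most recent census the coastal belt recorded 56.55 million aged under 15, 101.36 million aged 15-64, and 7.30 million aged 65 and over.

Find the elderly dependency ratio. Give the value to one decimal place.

Old-age dependency ratio: 7.2

Old-age dependency ratio = 7.30 / 101.36 × 100 = 7.2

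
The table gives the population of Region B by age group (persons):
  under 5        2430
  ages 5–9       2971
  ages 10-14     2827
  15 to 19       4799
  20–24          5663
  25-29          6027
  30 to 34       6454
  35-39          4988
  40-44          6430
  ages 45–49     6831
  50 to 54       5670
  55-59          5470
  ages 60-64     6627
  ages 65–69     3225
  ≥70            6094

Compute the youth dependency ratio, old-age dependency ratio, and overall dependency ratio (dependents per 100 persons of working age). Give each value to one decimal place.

Youth dependency ratio: 14.0
Old-age dependency ratio: 15.8
Total dependency ratio: 29.8

0–14: 2430 + 2971 + 2827 = 8228
15–64: 4799 + 5663 + 6027 + 6454 + 4988 + 6430 + 6831 + 5670 + 5470 + 6627 = 58959
65+: 3225 + 6094 = 9319
Youth dependency ratio = 8228 / 58959 × 100 = 14.0
Old-age dependency ratio = 9319 / 58959 × 100 = 15.8
Total dependency ratio = (8228 + 9319) / 58959 × 100 = 17547 / 58959 × 100 = 29.8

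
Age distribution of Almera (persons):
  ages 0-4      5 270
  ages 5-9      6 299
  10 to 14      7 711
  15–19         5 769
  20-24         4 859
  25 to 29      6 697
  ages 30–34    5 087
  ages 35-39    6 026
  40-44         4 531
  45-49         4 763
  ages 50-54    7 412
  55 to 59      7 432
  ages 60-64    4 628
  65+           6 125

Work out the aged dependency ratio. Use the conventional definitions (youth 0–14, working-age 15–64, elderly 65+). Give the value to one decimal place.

Old-age dependency ratio: 10.7

0–14: 5 270 + 6 299 + 7 711 = 19 280
15–64: 5 769 + 4 859 + 6 697 + 5 087 + 6 026 + 4 531 + 4 763 + 7 412 + 7 432 + 4 628 = 57 204
65+: 6 125
Old-age dependency ratio = 6 125 / 57 204 × 100 = 10.7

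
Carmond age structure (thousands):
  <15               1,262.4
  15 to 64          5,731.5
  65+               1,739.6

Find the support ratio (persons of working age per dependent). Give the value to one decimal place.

Support ratio = 5,731.5 / (1,262.4 + 1,739.6) = 5,731.5 / 3,002.0 = 1.9

Support ratio: 1.9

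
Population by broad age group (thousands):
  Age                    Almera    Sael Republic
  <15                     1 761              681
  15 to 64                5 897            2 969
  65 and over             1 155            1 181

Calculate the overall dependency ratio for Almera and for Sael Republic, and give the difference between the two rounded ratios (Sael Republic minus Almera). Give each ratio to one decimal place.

Almera: (1 761 + 1 155) / 5 897 × 100 = 2 916 / 5 897 × 100 = 49.4
Sael Republic: (681 + 1 181) / 2 969 × 100 = 1 862 / 2 969 × 100 = 62.7

Almera: 49.4
Sael Republic: 62.7
Difference: +13.3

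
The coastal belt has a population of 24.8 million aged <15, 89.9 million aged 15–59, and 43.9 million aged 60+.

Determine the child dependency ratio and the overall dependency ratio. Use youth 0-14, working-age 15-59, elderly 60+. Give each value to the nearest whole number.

Youth dependency ratio: 28
Total dependency ratio: 76

Youth dependency ratio = 24.8 / 89.9 × 100 = 28
Total dependency ratio = (24.8 + 43.9) / 89.9 × 100 = 68.7 / 89.9 × 100 = 76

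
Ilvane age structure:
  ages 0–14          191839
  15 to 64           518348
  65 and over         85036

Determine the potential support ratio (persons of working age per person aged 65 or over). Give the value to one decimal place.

Potential support ratio = 518348 / 85036 = 6.1

Potential support ratio: 6.1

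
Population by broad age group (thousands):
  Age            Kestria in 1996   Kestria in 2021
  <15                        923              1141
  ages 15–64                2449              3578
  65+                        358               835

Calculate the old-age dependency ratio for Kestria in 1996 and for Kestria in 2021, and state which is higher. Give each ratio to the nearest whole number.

Kestria in 1996: 358 / 2449 × 100 = 15
Kestria in 2021: 835 / 3578 × 100 = 23

Kestria in 1996: 15
Kestria in 2021: 23
Higher: Kestria in 2021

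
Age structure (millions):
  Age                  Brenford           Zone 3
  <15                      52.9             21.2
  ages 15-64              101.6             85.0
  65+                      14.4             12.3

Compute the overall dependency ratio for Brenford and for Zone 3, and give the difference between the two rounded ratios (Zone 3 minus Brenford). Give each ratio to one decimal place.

Brenford: (52.9 + 14.4) / 101.6 × 100 = 67.3 / 101.6 × 100 = 66.2
Zone 3: (21.2 + 12.3) / 85.0 × 100 = 33.5 / 85.0 × 100 = 39.4

Brenford: 66.2
Zone 3: 39.4
Difference: -26.8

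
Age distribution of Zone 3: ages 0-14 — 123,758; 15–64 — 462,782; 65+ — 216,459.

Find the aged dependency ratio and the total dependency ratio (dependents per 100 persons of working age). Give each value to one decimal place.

Old-age dependency ratio = 216,459 / 462,782 × 100 = 46.8
Total dependency ratio = (123,758 + 216,459) / 462,782 × 100 = 340,217 / 462,782 × 100 = 73.5

Old-age dependency ratio: 46.8
Total dependency ratio: 73.5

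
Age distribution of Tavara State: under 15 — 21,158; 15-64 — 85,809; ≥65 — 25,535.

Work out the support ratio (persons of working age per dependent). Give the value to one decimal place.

Support ratio: 1.8

Support ratio = 85,809 / (21,158 + 25,535) = 85,809 / 46,693 = 1.8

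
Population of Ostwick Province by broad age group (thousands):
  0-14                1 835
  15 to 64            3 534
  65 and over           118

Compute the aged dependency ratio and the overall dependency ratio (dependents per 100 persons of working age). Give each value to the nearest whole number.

Old-age dependency ratio: 3
Total dependency ratio: 55

Old-age dependency ratio = 118 / 3 534 × 100 = 3
Total dependency ratio = (1 835 + 118) / 3 534 × 100 = 1 953 / 3 534 × 100 = 55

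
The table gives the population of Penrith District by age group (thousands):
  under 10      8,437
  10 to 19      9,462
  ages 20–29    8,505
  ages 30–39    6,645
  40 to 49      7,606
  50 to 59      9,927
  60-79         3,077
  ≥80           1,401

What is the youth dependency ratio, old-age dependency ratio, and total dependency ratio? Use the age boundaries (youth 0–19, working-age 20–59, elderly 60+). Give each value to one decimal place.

Youth dependency ratio: 54.8
Old-age dependency ratio: 13.7
Total dependency ratio: 68.5

0–19: 8,437 + 9,462 = 17,899
20–59: 8,505 + 6,645 + 7,606 + 9,927 = 32,683
60+: 3,077 + 1,401 = 4,478
Youth dependency ratio = 17,899 / 32,683 × 100 = 54.8
Old-age dependency ratio = 4,478 / 32,683 × 100 = 13.7
Total dependency ratio = (17,899 + 4,478) / 32,683 × 100 = 22,377 / 32,683 × 100 = 68.5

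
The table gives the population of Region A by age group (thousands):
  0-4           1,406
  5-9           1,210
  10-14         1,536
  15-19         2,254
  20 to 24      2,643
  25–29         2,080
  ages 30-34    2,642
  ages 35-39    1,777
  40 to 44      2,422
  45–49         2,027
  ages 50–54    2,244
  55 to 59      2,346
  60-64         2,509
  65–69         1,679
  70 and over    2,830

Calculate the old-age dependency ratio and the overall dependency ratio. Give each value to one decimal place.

Old-age dependency ratio: 19.7
Total dependency ratio: 37.7

0–14: 1,406 + 1,210 + 1,536 = 4,152
15–64: 2,254 + 2,643 + 2,080 + 2,642 + 1,777 + 2,422 + 2,027 + 2,244 + 2,346 + 2,509 = 22,944
65+: 1,679 + 2,830 = 4,509
Old-age dependency ratio = 4,509 / 22,944 × 100 = 19.7
Total dependency ratio = (4,152 + 4,509) / 22,944 × 100 = 8,661 / 22,944 × 100 = 37.7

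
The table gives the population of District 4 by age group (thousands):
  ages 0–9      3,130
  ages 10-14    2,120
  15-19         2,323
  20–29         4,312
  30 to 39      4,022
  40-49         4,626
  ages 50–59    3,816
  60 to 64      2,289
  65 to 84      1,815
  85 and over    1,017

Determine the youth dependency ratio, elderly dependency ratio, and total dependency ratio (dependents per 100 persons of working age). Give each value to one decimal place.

Youth dependency ratio: 24.5
Old-age dependency ratio: 13.2
Total dependency ratio: 37.8

0–14: 3,130 + 2,120 = 5,250
15–64: 2,323 + 4,312 + 4,022 + 4,626 + 3,816 + 2,289 = 21,388
65+: 1,815 + 1,017 = 2,832
Youth dependency ratio = 5,250 / 21,388 × 100 = 24.5
Old-age dependency ratio = 2,832 / 21,388 × 100 = 13.2
Total dependency ratio = (5,250 + 2,832) / 21,388 × 100 = 8,082 / 21,388 × 100 = 37.8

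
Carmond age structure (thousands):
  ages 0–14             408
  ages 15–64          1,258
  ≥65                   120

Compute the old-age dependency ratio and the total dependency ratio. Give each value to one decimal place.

Old-age dependency ratio: 9.5
Total dependency ratio: 42.0

Old-age dependency ratio = 120 / 1,258 × 100 = 9.5
Total dependency ratio = (408 + 120) / 1,258 × 100 = 528 / 1,258 × 100 = 42.0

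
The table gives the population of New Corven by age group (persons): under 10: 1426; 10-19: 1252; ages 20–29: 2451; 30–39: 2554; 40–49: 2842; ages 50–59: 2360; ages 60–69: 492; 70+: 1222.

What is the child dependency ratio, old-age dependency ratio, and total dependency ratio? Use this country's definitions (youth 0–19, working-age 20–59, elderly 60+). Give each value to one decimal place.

0–19: 1426 + 1252 = 2678
20–59: 2451 + 2554 + 2842 + 2360 = 10207
60+: 492 + 1222 = 1714
Youth dependency ratio = 2678 / 10207 × 100 = 26.2
Old-age dependency ratio = 1714 / 10207 × 100 = 16.8
Total dependency ratio = (2678 + 1714) / 10207 × 100 = 4392 / 10207 × 100 = 43.0

Youth dependency ratio: 26.2
Old-age dependency ratio: 16.8
Total dependency ratio: 43.0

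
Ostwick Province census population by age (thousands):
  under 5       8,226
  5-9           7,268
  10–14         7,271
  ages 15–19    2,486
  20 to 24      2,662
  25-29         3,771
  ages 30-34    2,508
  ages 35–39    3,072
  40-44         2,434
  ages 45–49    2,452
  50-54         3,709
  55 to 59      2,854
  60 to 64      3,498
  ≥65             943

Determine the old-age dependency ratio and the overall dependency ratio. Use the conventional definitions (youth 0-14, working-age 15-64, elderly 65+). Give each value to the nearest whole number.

Old-age dependency ratio: 3
Total dependency ratio: 81

0–14: 8,226 + 7,268 + 7,271 = 22,765
15–64: 2,486 + 2,662 + 3,771 + 2,508 + 3,072 + 2,434 + 2,452 + 3,709 + 2,854 + 3,498 = 29,446
65+: 943
Old-age dependency ratio = 943 / 29,446 × 100 = 3
Total dependency ratio = (22,765 + 943) / 29,446 × 100 = 23,708 / 29,446 × 100 = 81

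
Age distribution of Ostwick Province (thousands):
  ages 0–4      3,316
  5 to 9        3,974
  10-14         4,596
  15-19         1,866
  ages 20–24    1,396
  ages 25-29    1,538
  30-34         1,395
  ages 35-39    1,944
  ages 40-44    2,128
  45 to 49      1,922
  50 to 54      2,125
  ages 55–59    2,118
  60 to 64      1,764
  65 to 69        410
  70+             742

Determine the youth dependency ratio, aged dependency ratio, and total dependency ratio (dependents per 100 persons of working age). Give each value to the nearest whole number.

0–14: 3,316 + 3,974 + 4,596 = 11,886
15–64: 1,866 + 1,396 + 1,538 + 1,395 + 1,944 + 2,128 + 1,922 + 2,125 + 2,118 + 1,764 = 18,196
65+: 410 + 742 = 1,152
Youth dependency ratio = 11,886 / 18,196 × 100 = 65
Old-age dependency ratio = 1,152 / 18,196 × 100 = 6
Total dependency ratio = (11,886 + 1,152) / 18,196 × 100 = 13,038 / 18,196 × 100 = 72

Youth dependency ratio: 65
Old-age dependency ratio: 6
Total dependency ratio: 72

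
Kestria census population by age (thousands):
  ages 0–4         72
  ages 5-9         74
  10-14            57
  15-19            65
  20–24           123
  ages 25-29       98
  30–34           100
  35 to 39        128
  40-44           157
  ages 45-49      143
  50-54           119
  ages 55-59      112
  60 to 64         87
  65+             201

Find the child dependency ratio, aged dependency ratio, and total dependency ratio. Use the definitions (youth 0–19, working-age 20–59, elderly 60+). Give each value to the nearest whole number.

Youth dependency ratio: 27
Old-age dependency ratio: 29
Total dependency ratio: 57

0–19: 72 + 74 + 57 + 65 = 268
20–59: 123 + 98 + 100 + 128 + 157 + 143 + 119 + 112 = 980
60+: 87 + 201 = 288
Youth dependency ratio = 268 / 980 × 100 = 27
Old-age dependency ratio = 288 / 980 × 100 = 29
Total dependency ratio = (268 + 288) / 980 × 100 = 556 / 980 × 100 = 57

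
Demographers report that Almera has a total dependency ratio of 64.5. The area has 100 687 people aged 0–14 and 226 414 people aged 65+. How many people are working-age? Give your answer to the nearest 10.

Working-age: 507 130

Total dependency ratio = (youth + elderly) / working-age × 100
64.5 = (100 687 + 226 414) / W × 100
⇒ 507 130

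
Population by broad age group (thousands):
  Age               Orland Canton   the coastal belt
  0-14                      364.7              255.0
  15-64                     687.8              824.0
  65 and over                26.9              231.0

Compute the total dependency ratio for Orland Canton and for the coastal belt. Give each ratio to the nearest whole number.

Orland Canton: 57
the coastal belt: 59

Orland Canton: (364.7 + 26.9) / 687.8 × 100 = 391.6 / 687.8 × 100 = 57
the coastal belt: (255.0 + 231.0) / 824.0 × 100 = 486.0 / 824.0 × 100 = 59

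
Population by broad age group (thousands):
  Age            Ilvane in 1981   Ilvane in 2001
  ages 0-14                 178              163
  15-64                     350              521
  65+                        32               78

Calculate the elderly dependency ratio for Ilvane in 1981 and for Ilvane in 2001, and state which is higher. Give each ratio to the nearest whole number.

Ilvane in 1981: 9
Ilvane in 2001: 15
Higher: Ilvane in 2001

Ilvane in 1981: 32 / 350 × 100 = 9
Ilvane in 2001: 78 / 521 × 100 = 15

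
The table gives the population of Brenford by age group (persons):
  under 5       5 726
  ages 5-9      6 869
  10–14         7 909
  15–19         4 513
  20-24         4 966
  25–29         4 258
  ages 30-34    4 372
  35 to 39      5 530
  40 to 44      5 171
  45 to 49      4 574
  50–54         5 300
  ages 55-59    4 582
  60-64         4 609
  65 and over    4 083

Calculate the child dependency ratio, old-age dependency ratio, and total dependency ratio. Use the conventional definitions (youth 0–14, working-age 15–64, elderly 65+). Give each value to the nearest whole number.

0–14: 5 726 + 6 869 + 7 909 = 20 504
15–64: 4 513 + 4 966 + 4 258 + 4 372 + 5 530 + 5 171 + 4 574 + 5 300 + 4 582 + 4 609 = 47 875
65+: 4 083
Youth dependency ratio = 20 504 / 47 875 × 100 = 43
Old-age dependency ratio = 4 083 / 47 875 × 100 = 9
Total dependency ratio = (20 504 + 4 083) / 47 875 × 100 = 24 587 / 47 875 × 100 = 51

Youth dependency ratio: 43
Old-age dependency ratio: 9
Total dependency ratio: 51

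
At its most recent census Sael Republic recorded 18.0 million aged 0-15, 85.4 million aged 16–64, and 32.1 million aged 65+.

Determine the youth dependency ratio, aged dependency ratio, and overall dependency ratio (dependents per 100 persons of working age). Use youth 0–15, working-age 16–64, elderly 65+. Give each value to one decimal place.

Youth dependency ratio: 21.1
Old-age dependency ratio: 37.6
Total dependency ratio: 58.7

Youth dependency ratio = 18.0 / 85.4 × 100 = 21.1
Old-age dependency ratio = 32.1 / 85.4 × 100 = 37.6
Total dependency ratio = (18.0 + 32.1) / 85.4 × 100 = 50.1 / 85.4 × 100 = 58.7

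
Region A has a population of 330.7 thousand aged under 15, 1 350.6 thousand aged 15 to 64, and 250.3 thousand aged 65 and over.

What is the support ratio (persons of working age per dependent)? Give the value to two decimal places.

Support ratio = 1 350.6 / (330.7 + 250.3) = 1 350.6 / 581.0 = 2.32

Support ratio: 2.32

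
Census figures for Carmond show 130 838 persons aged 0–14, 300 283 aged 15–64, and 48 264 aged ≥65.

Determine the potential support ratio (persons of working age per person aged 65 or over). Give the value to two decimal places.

Potential support ratio = 300 283 / 48 264 = 6.22

Potential support ratio: 6.22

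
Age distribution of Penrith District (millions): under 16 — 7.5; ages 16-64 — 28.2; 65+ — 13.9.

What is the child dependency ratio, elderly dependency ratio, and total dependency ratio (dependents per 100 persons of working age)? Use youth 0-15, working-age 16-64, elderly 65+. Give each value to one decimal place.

Youth dependency ratio: 26.6
Old-age dependency ratio: 49.3
Total dependency ratio: 75.9

Youth dependency ratio = 7.5 / 28.2 × 100 = 26.6
Old-age dependency ratio = 13.9 / 28.2 × 100 = 49.3
Total dependency ratio = (7.5 + 13.9) / 28.2 × 100 = 21.4 / 28.2 × 100 = 75.9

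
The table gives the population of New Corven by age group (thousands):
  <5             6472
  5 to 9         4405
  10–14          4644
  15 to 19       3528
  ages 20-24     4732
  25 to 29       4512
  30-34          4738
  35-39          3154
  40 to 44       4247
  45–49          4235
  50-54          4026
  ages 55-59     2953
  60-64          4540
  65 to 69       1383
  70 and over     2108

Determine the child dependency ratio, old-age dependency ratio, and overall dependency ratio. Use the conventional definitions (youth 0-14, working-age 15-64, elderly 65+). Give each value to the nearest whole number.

Youth dependency ratio: 38
Old-age dependency ratio: 9
Total dependency ratio: 47

0–14: 6472 + 4405 + 4644 = 15521
15–64: 3528 + 4732 + 4512 + 4738 + 3154 + 4247 + 4235 + 4026 + 2953 + 4540 = 40665
65+: 1383 + 2108 = 3491
Youth dependency ratio = 15521 / 40665 × 100 = 38
Old-age dependency ratio = 3491 / 40665 × 100 = 9
Total dependency ratio = (15521 + 3491) / 40665 × 100 = 19012 / 40665 × 100 = 47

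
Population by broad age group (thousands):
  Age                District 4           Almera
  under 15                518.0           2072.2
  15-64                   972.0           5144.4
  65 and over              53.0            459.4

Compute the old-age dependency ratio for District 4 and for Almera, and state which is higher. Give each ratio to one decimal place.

District 4: 53.0 / 972.0 × 100 = 5.5
Almera: 459.4 / 5144.4 × 100 = 8.9

District 4: 5.5
Almera: 8.9
Higher: Almera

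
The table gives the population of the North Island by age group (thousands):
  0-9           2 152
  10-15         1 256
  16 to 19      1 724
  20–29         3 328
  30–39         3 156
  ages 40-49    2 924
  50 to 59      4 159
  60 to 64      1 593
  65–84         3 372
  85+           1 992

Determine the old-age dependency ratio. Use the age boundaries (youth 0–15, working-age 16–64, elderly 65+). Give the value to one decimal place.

0–15: 2 152 + 1 256 = 3 408
16–64: 1 724 + 3 328 + 3 156 + 2 924 + 4 159 + 1 593 = 16 884
65+: 3 372 + 1 992 = 5 364
Old-age dependency ratio = 5 364 / 16 884 × 100 = 31.8

Old-age dependency ratio: 31.8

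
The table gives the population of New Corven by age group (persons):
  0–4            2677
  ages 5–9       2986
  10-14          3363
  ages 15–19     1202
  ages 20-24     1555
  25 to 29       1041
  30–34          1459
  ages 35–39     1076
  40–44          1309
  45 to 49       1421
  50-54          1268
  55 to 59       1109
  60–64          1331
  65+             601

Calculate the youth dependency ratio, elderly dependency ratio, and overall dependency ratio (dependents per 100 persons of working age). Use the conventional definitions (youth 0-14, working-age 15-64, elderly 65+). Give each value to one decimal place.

Youth dependency ratio: 70.7
Old-age dependency ratio: 4.7
Total dependency ratio: 75.4

0–14: 2677 + 2986 + 3363 = 9026
15–64: 1202 + 1555 + 1041 + 1459 + 1076 + 1309 + 1421 + 1268 + 1109 + 1331 = 12771
65+: 601
Youth dependency ratio = 9026 / 12771 × 100 = 70.7
Old-age dependency ratio = 601 / 12771 × 100 = 4.7
Total dependency ratio = (9026 + 601) / 12771 × 100 = 9627 / 12771 × 100 = 75.4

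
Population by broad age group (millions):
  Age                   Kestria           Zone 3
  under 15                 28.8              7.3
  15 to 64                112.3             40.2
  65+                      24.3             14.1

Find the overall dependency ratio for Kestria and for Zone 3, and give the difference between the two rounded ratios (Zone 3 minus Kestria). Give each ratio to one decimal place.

Kestria: (28.8 + 24.3) / 112.3 × 100 = 53.1 / 112.3 × 100 = 47.3
Zone 3: (7.3 + 14.1) / 40.2 × 100 = 21.4 / 40.2 × 100 = 53.2

Kestria: 47.3
Zone 3: 53.2
Difference: +5.9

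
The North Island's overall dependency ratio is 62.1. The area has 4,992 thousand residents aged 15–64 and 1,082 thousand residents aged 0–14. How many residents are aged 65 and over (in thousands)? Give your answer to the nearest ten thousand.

Aged 65 and over: 2,020

Total dependency ratio = (youth + elderly) / working-age × 100
62.1 = (1,082 + E) / 4,992 × 100
⇒ 2,020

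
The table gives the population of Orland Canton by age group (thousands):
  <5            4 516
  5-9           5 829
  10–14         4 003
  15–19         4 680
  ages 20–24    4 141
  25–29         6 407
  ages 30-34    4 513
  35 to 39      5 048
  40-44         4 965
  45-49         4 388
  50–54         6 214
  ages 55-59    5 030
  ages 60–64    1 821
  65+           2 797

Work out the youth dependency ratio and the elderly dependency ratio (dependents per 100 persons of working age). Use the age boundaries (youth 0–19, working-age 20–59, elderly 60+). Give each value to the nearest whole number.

0–19: 4 516 + 5 829 + 4 003 + 4 680 = 19 028
20–59: 4 141 + 6 407 + 4 513 + 5 048 + 4 965 + 4 388 + 6 214 + 5 030 = 40 706
60+: 1 821 + 2 797 = 4 618
Youth dependency ratio = 19 028 / 40 706 × 100 = 47
Old-age dependency ratio = 4 618 / 40 706 × 100 = 11

Youth dependency ratio: 47
Old-age dependency ratio: 11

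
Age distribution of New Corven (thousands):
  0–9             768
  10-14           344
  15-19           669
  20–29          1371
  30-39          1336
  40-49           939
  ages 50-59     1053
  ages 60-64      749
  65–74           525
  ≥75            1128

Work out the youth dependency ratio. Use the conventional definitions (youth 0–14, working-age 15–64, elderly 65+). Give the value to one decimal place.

0–14: 768 + 344 = 1112
15–64: 669 + 1371 + 1336 + 939 + 1053 + 749 = 6117
65+: 525 + 1128 = 1653
Youth dependency ratio = 1112 / 6117 × 100 = 18.2

Youth dependency ratio: 18.2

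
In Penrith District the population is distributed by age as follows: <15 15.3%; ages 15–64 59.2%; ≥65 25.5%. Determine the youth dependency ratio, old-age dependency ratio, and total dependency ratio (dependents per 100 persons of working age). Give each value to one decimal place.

Youth dependency ratio = 15.3 / 59.2 × 100 = 25.8
Old-age dependency ratio = 25.5 / 59.2 × 100 = 43.1
Total dependency ratio = (15.3 + 25.5) / 59.2 × 100 = 40.8 / 59.2 × 100 = 68.9

Youth dependency ratio: 25.8
Old-age dependency ratio: 43.1
Total dependency ratio: 68.9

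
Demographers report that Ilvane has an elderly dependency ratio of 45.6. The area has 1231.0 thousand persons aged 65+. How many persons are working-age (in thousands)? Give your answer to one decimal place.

Old-age dependency ratio = elderly / working-age × 100
45.6 = 1231.0 / W × 100
⇒ 2699.6

Working-age: 2699.6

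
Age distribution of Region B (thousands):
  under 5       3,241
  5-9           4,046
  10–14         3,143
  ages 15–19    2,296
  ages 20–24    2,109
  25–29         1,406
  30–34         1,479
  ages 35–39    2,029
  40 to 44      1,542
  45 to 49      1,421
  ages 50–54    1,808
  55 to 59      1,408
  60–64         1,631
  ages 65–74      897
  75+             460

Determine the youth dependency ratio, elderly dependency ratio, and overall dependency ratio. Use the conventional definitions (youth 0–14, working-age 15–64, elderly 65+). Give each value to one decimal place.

Youth dependency ratio: 60.9
Old-age dependency ratio: 7.9
Total dependency ratio: 68.8

0–14: 3,241 + 4,046 + 3,143 = 10,430
15–64: 2,296 + 2,109 + 1,406 + 1,479 + 2,029 + 1,542 + 1,421 + 1,808 + 1,408 + 1,631 = 17,129
65+: 897 + 460 = 1,357
Youth dependency ratio = 10,430 / 17,129 × 100 = 60.9
Old-age dependency ratio = 1,357 / 17,129 × 100 = 7.9
Total dependency ratio = (10,430 + 1,357) / 17,129 × 100 = 11,787 / 17,129 × 100 = 68.8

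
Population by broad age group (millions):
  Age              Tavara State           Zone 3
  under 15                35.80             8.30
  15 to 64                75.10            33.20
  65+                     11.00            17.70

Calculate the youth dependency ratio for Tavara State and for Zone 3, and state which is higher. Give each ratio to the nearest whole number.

Tavara State: 35.80 / 75.10 × 100 = 48
Zone 3: 8.30 / 33.20 × 100 = 25

Tavara State: 48
Zone 3: 25
Higher: Tavara State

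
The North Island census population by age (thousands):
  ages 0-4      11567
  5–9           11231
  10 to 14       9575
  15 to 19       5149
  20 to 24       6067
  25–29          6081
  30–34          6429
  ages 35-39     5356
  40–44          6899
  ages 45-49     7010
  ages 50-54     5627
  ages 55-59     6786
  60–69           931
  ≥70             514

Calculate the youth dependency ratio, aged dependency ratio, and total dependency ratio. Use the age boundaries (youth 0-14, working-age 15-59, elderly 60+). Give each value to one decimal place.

Youth dependency ratio: 58.4
Old-age dependency ratio: 2.6
Total dependency ratio: 61.0

0–14: 11567 + 11231 + 9575 = 32373
15–59: 5149 + 6067 + 6081 + 6429 + 5356 + 6899 + 7010 + 5627 + 6786 = 55404
60+: 931 + 514 = 1445
Youth dependency ratio = 32373 / 55404 × 100 = 58.4
Old-age dependency ratio = 1445 / 55404 × 100 = 2.6
Total dependency ratio = (32373 + 1445) / 55404 × 100 = 33818 / 55404 × 100 = 61.0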